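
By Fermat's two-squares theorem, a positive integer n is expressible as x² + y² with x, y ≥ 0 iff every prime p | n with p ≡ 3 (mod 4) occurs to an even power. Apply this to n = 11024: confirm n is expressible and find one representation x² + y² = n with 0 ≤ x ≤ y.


Step 1: Factor n = 11024 = 2^4 · 13 · 53.
Step 2: Check the mod-4 condition on each prime factor: 2 = 2 (special); 13 ≡ 1 (mod 4), exponent 1; 53 ≡ 1 (mod 4), exponent 1.
All primes ≡ 3 (mod 4) appear to even exponent (or don't appear), so by the two-squares theorem n IS expressible as a sum of two squares.
Step 3: Build a representation. Group n = k² · m with k = 4 and m = 13 · 53 = 689 (a product of primes ≡ 1 (mod 4)); a representation of m scales to one of n via (k·x)² + (k·y)² = k²(x² + y²). Each prime p ≡ 1 (mod 4) is itself a sum of two squares; find a² by testing p − a² for a perfect square:
  13: 13 − 1² = 12, 13 − 2² = 9 = 3² ⇒ 13 = 2² + 3².
  53: 53 − 1² = 52, 53 − 2² = 49 = 7² ⇒ 53 = 2² + 7².
  Combine using the Brahmagupta–Fibonacci identity (a² + b²)(c² + d²) = (ac − bd)² + (ad + bc)² = (ac + bd)² + (ad − bc)²:
  13 · 53 = 689: from (2² + 3²)(2² + 7²), take (2·2 − 3·7, 2·7 + 3·2) = (4 − 21, 14 + 6) = (-17, 20); dropping signs (only squares matter) gives (17, 20); check 17² + 20² = 289 + 400 = 689 ✓.
  Scale by k = 4: (4·17, 4·20) = (68, 80).
Step 4: Order so x ≤ y and verify: 68² + 80² = 4624 + 6400 = 11024 = n. ✓

n = 11024 = 68² + 80² (one valid representation with x ≤ y).


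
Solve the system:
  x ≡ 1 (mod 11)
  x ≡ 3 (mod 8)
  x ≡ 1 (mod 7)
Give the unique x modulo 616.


Moduli 11, 8, 7 are pairwise coprime; by CRT there is a unique solution modulo M = 11 · 8 · 7 = 616.
Solve pairwise, accumulating the modulus:
  Start with x ≡ 1 (mod 11).
  Combine with x ≡ 3 (mod 8): since gcd(11, 8) = 1, we get a unique residue mod 88.
    Write x = 1 + 11·t and substitute into x ≡ 3 (mod 8): 11·t ≡ 3 − 1 = 2 (mod 8).
    Reduce coefficients mod 8: 3·t ≡ 2 (mod 8).
    The inverse of 3 mod 8 is 3 (since 3·3 = 9 = 1·8 + 1), so t ≡ 3·2 = 6 ≡ 6 (mod 8).
    Then x = 1 + 11·6 = 67, valid modulo lcm(11, 8) = 88: x ≡ 67 (mod 88).
  Combine with x ≡ 1 (mod 7): since gcd(88, 7) = 1, we get a unique residue mod 616.
    Write x = 67 + 88·t and substitute into x ≡ 1 (mod 7): 88·t ≡ 1 − 67 = -66 (mod 7).
    Reduce coefficients mod 7: 4·t ≡ 4 (mod 7).
    The inverse of 4 mod 7 is 2 (since 4·2 = 8 = 1·7 + 1), so t ≡ 2·4 = 8 ≡ 1 (mod 7).
    Then x = 67 + 88·1 = 155, valid modulo lcm(88, 7) = 616: x ≡ 155 (mod 616).
Verify: 155 mod 11 = 1 ✓, 155 mod 8 = 3 ✓, 155 mod 7 = 1 ✓.

x ≡ 155 (mod 616).


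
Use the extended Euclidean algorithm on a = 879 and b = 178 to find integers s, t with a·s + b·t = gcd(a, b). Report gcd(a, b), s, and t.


Euclidean algorithm on (879, 178) — divide until remainder is 0:
  879 = 4 · 178 + 167
  178 = 1 · 167 + 11
  167 = 15 · 11 + 2
  11 = 5 · 2 + 1
  2 = 2 · 1 + 0
gcd(879, 178) = 1.
Track Bezout coefficients alongside the remainders: start with r₀ = 879 = a·1 + b·0 (s = 1, t = 0) and r₁ = 178 = a·0 + b·1 (s = 0, t = 1); each new remainder r_{k+1} = r_{k-1} − q_k·r_k inherits s_{k+1} = s_{k-1} − q_k·s_k, t_{k+1} = t_{k-1} − q_k·t_k, so r_k = a·s_k + b·t_k at every step:
  q = 4: r = 167, s = 1 − 4·0 = 1, t = 0 − 4·1 = -4  (check: 879·1 + 178·(-4) = 167)
  q = 1: r = 11, s = 0 − 1·1 = -1, t = 1 − 1·(-4) = 5  (check: 879·(-1) + 178·5 = 11)
  q = 15: r = 2, s = 1 − 15·(-1) = 16, t = -4 − 15·5 = -79  (check: 879·16 + 178·(-79) = 2)
  q = 5: r = 1, s = -1 − 5·16 = -81, t = 5 − 5·(-79) = 400  (check: 879·(-81) + 178·400 = 1)
The row with r = 1 (the gcd) gives the Bezout coefficients s = -81, t = 400.
Result: 879 · (-81) + 178 · (400) = 1.

gcd(879, 178) = 1; s = -81, t = 400 (check: 879·(-81) + 178·400 = 1).


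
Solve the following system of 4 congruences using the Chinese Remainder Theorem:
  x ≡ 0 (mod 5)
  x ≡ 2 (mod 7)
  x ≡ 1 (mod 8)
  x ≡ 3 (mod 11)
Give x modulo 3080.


Product of moduli M = 5 · 7 · 8 · 11 = 3080.
Merge one congruence at a time:
  Start: x ≡ 0 (mod 5).
  Combine with x ≡ 2 (mod 7); new modulus lcm = 35.
    Write x = 0 + 5·t and substitute into x ≡ 2 (mod 7): 5·t ≡ 2 − 0 = 2 (mod 7).
    The inverse of 5 mod 7 is 3 (since 5·3 = 15 = 2·7 + 1), so t ≡ 3·2 = 6 ≡ 6 (mod 7).
    Then x = 0 + 5·6 = 30, valid modulo lcm(5, 7) = 35: x ≡ 30 (mod 35).
  Combine with x ≡ 1 (mod 8); new modulus lcm = 280.
    Write x = 30 + 35·t and substitute into x ≡ 1 (mod 8): 35·t ≡ 1 − 30 = -29 (mod 8).
    Reduce coefficients mod 8: 3·t ≡ 3 (mod 8).
    The inverse of 3 mod 8 is 3 (since 3·3 = 9 = 1·8 + 1), so t ≡ 3·3 = 9 ≡ 1 (mod 8).
    Then x = 30 + 35·1 = 65, valid modulo lcm(35, 8) = 280: x ≡ 65 (mod 280).
  Combine with x ≡ 3 (mod 11); new modulus lcm = 3080.
    Write x = 65 + 280·t and substitute into x ≡ 3 (mod 11): 280·t ≡ 3 − 65 = -62 (mod 11).
    Reduce coefficients mod 11: 5·t ≡ 4 (mod 11).
    The inverse of 5 mod 11 is 9 (since 5·9 = 45 = 4·11 + 1), so t ≡ 9·4 = 36 ≡ 3 (mod 11).
    Then x = 65 + 280·3 = 905, valid modulo lcm(280, 11) = 3080: x ≡ 905 (mod 3080).
Verify against each original: 905 mod 5 = 0, 905 mod 7 = 2, 905 mod 8 = 1, 905 mod 11 = 3.

x ≡ 905 (mod 3080).


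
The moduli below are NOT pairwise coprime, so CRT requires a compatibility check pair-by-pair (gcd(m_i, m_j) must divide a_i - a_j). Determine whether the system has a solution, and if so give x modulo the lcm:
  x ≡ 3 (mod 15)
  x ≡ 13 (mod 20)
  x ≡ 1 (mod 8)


Moduli 15, 20, 8 are not pairwise coprime, so CRT works modulo lcm(m_i) when all pairwise compatibility conditions hold.
Pairwise compatibility: gcd(m_i, m_j) must divide a_i - a_j for every pair.
Merge one congruence at a time:
  Start: x ≡ 3 (mod 15).
  Combine with x ≡ 13 (mod 20): gcd(15, 20) = 5; 13 - 3 = 10, which IS divisible by 5, so compatible.
    Write x = 3 + 15·t and substitute into x ≡ 13 (mod 20): 15·t ≡ 13 − 3 = 10 (mod 20).
    Divide the congruence (and modulus) by g = 5: 3·t ≡ 2 (mod 4).
    The inverse of 3 mod 4 is 3 (since 3·3 = 9 = 2·4 + 1), so t ≡ 3·2 = 6 ≡ 2 (mod 4).
    Then x = 3 + 15·2 = 33, valid modulo lcm(15, 20) = 60: x ≡ 33 (mod 60).
  Combine with x ≡ 1 (mod 8): gcd(60, 8) = 4; 1 - 33 = -32, which IS divisible by 4, so compatible.
    Write x = 33 + 60·t and substitute into x ≡ 1 (mod 8): 60·t ≡ 1 − 33 = -32 (mod 8).
    Divide the congruence (and modulus) by g = 4: 15·t ≡ -8 (mod 2).
    Reduce coefficients mod 2: 1·t ≡ 0 (mod 2).
    So t ≡ 0 (mod 2).
    Then x = 33 + 60·0 = 33, valid modulo lcm(60, 8) = 120: x ≡ 33 (mod 120).
Verify: 33 mod 15 = 3, 33 mod 20 = 13, 33 mod 8 = 1.

x ≡ 33 (mod 120).


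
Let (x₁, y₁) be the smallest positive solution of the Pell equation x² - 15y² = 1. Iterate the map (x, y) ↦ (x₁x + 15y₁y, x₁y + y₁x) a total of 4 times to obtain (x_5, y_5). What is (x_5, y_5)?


Step 1: Find the fundamental solution (x₁, y₁) of x² - 15y² = 1.
  Expand √15 as a continued fraction. a₀ = ⌊√15⌋ = 3; iterate m_{k+1} = d_k·a_k − m_k, d_{k+1} = (15 − m_{k+1}²)/d_k, a_{k+1} = ⌊(a₀ + m_{k+1})/d_{k+1}⌋ (starting m₀ = 0, d₀ = 1), with convergents p_k = a_k·p_{k-1} + p_{k-2}, q_k = a_k·q_{k-1} + q_{k-2} (p₋₁ = 1, q₋₁ = 0):
  k = 0: a₀ = 3; p₀/q₀ = 3/1; p₀² − 15·q₀² = 9 − 15 = -6.
  k = 1: m = 3, d = 6, a = ⌊(3 + 3)/6⌋ = 1; p/q = (1·3 + 1)/(1·1 + 0) = 4/1; p² − 15·q² = 16 − 15 = 1.
  The first convergent with p² − 15·q² = 1 gives the fundamental solution (x₁, y₁) = (4, 1).
Step 2: Apply the recurrence (x_{n+1}, y_{n+1}) = (x₁x_n + 15y₁y_n, x₁y_n + y₁x_n) repeatedly.
  From (x_1, y_1) = (4, 1): x_2 = 4·4 + 15·1·1 = 31; y_2 = 4·1 + 1·4 = 8.
  From (x_2, y_2) = (31, 8): x_3 = 4·31 + 15·1·8 = 244; y_3 = 4·8 + 1·31 = 63.
  From (x_3, y_3) = (244, 63): x_4 = 4·244 + 15·1·63 = 1921; y_4 = 4·63 + 1·244 = 496.
  From (x_4, y_4) = (1921, 496): x_5 = 4·1921 + 15·1·496 = 15124; y_5 = 4·496 + 1·1921 = 3905.
Step 3: Verify x_5² - 15·y_5² = 228735376 - 228735375 = 1 (should be 1). ✓

(x_1, y_1) = (4, 1); (x_5, y_5) = (15124, 3905).


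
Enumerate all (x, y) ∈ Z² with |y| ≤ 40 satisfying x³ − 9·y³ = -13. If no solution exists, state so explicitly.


The equation is x³ - 9y³ = -13. For fixed y, x³ = 9·y³ − 13, so a solution requires the RHS to be a perfect cube.
Strategy: iterate y from -40 to 40, compute RHS = 9·y³ − 13, and check whether it is a (positive or negative) perfect cube.
Check small values of y:
  y = 0: RHS = -13 is not a perfect cube.
  y = 1: RHS = -4 is not a perfect cube.
  y = -1: RHS = -22 is not a perfect cube.
  y = 2: RHS = 59 is not a perfect cube.
  y = -2: RHS = -85 is not a perfect cube.
  y = 3: RHS = 230 is not a perfect cube.
  y = -3: RHS = -256 is not a perfect cube.
Continuing the search up to |y| = 40 finds no solutions either.
No (x, y) in the scanned range satisfies the equation.

No integer solutions with |y| ≤ 40.


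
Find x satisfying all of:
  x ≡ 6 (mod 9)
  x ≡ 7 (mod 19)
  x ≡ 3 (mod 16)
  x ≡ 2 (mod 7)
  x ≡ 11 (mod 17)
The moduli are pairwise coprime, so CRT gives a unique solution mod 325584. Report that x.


Product of moduli M = 9 · 19 · 16 · 7 · 17 = 325584.
Merge one congruence at a time:
  Start: x ≡ 6 (mod 9).
  Combine with x ≡ 7 (mod 19); new modulus lcm = 171.
    Write x = 6 + 9·t and substitute into x ≡ 7 (mod 19): 9·t ≡ 7 − 6 = 1 (mod 19).
    The inverse of 9 mod 19 is 17 (since 9·17 = 153 = 8·19 + 1), so t ≡ 17·1 = 17 ≡ 17 (mod 19).
    Then x = 6 + 9·17 = 159, valid modulo lcm(9, 19) = 171: x ≡ 159 (mod 171).
  Combine with x ≡ 3 (mod 16); new modulus lcm = 2736.
    Write x = 159 + 171·t and substitute into x ≡ 3 (mod 16): 171·t ≡ 3 − 159 = -156 (mod 16).
    Reduce coefficients mod 16: 11·t ≡ 4 (mod 16).
    The inverse of 11 mod 16 is 3 (since 11·3 = 33 = 2·16 + 1), so t ≡ 3·4 = 12 ≡ 12 (mod 16).
    Then x = 159 + 171·12 = 2211, valid modulo lcm(171, 16) = 2736: x ≡ 2211 (mod 2736).
  Combine with x ≡ 2 (mod 7); new modulus lcm = 19152.
    Write x = 2211 + 2736·t and substitute into x ≡ 2 (mod 7): 2736·t ≡ 2 − 2211 = -2209 (mod 7).
    Reduce coefficients mod 7: 6·t ≡ 3 (mod 7).
    The inverse of 6 mod 7 is 6 (since 6·6 = 36 = 5·7 + 1), so t ≡ 6·3 = 18 ≡ 4 (mod 7).
    Then x = 2211 + 2736·4 = 13155, valid modulo lcm(2736, 7) = 19152: x ≡ 13155 (mod 19152).
  Combine with x ≡ 11 (mod 17); new modulus lcm = 325584.
    Write x = 13155 + 19152·t and substitute into x ≡ 11 (mod 17): 19152·t ≡ 11 − 13155 = -13144 (mod 17).
    Reduce coefficients mod 17: 10·t ≡ 14 (mod 17).
    The inverse of 10 mod 17 is 12 (since 10·12 = 120 = 7·17 + 1), so t ≡ 12·14 = 168 ≡ 15 (mod 17).
    Then x = 13155 + 19152·15 = 300435, valid modulo lcm(19152, 17) = 325584: x ≡ 300435 (mod 325584).
Verify against each original: 300435 mod 9 = 6, 300435 mod 19 = 7, 300435 mod 16 = 3, 300435 mod 7 = 2, 300435 mod 17 = 11.

x ≡ 300435 (mod 325584).


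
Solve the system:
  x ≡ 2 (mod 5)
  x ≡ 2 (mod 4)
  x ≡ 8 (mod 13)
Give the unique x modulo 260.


Moduli 5, 4, 13 are pairwise coprime; by CRT there is a unique solution modulo M = 5 · 4 · 13 = 260.
Solve pairwise, accumulating the modulus:
  Start with x ≡ 2 (mod 5).
  Combine with x ≡ 2 (mod 4): since gcd(5, 4) = 1, we get a unique residue mod 20.
    Write x = 2 + 5·t and substitute into x ≡ 2 (mod 4): 5·t ≡ 2 − 2 = 0 (mod 4).
    Reduce coefficients mod 4: 1·t ≡ 0 (mod 4).
    So t ≡ 0 (mod 4).
    Then x = 2 + 5·0 = 2, valid modulo lcm(5, 4) = 20: x ≡ 2 (mod 20).
  Combine with x ≡ 8 (mod 13): since gcd(20, 13) = 1, we get a unique residue mod 260.
    Write x = 2 + 20·t and substitute into x ≡ 8 (mod 13): 20·t ≡ 8 − 2 = 6 (mod 13).
    Reduce coefficients mod 13: 7·t ≡ 6 (mod 13).
    The inverse of 7 mod 13 is 2 (since 7·2 = 14 = 1·13 + 1), so t ≡ 2·6 = 12 ≡ 12 (mod 13).
    Then x = 2 + 20·12 = 242, valid modulo lcm(20, 13) = 260: x ≡ 242 (mod 260).
Verify: 242 mod 5 = 2 ✓, 242 mod 4 = 2 ✓, 242 mod 13 = 8 ✓.

x ≡ 242 (mod 260).


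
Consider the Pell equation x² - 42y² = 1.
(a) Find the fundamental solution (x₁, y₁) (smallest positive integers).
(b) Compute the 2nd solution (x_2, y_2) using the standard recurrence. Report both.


Step 1: Find the fundamental solution (x₁, y₁) of x² - 42y² = 1.
  Expand √42 as a continued fraction. a₀ = ⌊√42⌋ = 6; iterate m_{k+1} = d_k·a_k − m_k, d_{k+1} = (42 − m_{k+1}²)/d_k, a_{k+1} = ⌊(a₀ + m_{k+1})/d_{k+1}⌋ (starting m₀ = 0, d₀ = 1), with convergents p_k = a_k·p_{k-1} + p_{k-2}, q_k = a_k·q_{k-1} + q_{k-2} (p₋₁ = 1, q₋₁ = 0):
  k = 0: a₀ = 6; p₀/q₀ = 6/1; p₀² − 42·q₀² = 36 − 42 = -6.
  k = 1: m = 6, d = 6, a = ⌊(6 + 6)/6⌋ = 2; p/q = (2·6 + 1)/(2·1 + 0) = 13/2; p² − 42·q² = 169 − 168 = 1.
  The first convergent with p² − 42·q² = 1 gives the fundamental solution (x₁, y₁) = (13, 2).
Step 2: Apply the recurrence (x_{n+1}, y_{n+1}) = (x₁x_n + 42y₁y_n, x₁y_n + y₁x_n) repeatedly.
  From (x_1, y_1) = (13, 2): x_2 = 13·13 + 42·2·2 = 337; y_2 = 13·2 + 2·13 = 52.
Step 3: Verify x_2² - 42·y_2² = 113569 - 113568 = 1 (should be 1). ✓

(x_1, y_1) = (13, 2); (x_2, y_2) = (337, 52).


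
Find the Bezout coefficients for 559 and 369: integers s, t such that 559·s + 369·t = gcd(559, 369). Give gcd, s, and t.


Euclidean algorithm on (559, 369) — divide until remainder is 0:
  559 = 1 · 369 + 190
  369 = 1 · 190 + 179
  190 = 1 · 179 + 11
  179 = 16 · 11 + 3
  11 = 3 · 3 + 2
  3 = 1 · 2 + 1
  2 = 2 · 1 + 0
gcd(559, 369) = 1.
Track Bezout coefficients alongside the remainders: start with r₀ = 559 = a·1 + b·0 (s = 1, t = 0) and r₁ = 369 = a·0 + b·1 (s = 0, t = 1); each new remainder r_{k+1} = r_{k-1} − q_k·r_k inherits s_{k+1} = s_{k-1} − q_k·s_k, t_{k+1} = t_{k-1} − q_k·t_k, so r_k = a·s_k + b·t_k at every step:
  q = 1: r = 190, s = 1 − 1·0 = 1, t = 0 − 1·1 = -1  (check: 559·1 + 369·(-1) = 190)
  q = 1: r = 179, s = 0 − 1·1 = -1, t = 1 − 1·(-1) = 2  (check: 559·(-1) + 369·2 = 179)
  q = 1: r = 11, s = 1 − 1·(-1) = 2, t = -1 − 1·2 = -3  (check: 559·2 + 369·(-3) = 11)
  q = 16: r = 3, s = -1 − 16·2 = -33, t = 2 − 16·(-3) = 50  (check: 559·(-33) + 369·50 = 3)
  q = 3: r = 2, s = 2 − 3·(-33) = 101, t = -3 − 3·50 = -153  (check: 559·101 + 369·(-153) = 2)
  q = 1: r = 1, s = -33 − 1·101 = -134, t = 50 − 1·(-153) = 203  (check: 559·(-134) + 369·203 = 1)
The row with r = 1 (the gcd) gives the Bezout coefficients s = -134, t = 203.
Result: 559 · (-134) + 369 · (203) = 1.

gcd(559, 369) = 1; s = -134, t = 203 (check: 559·(-134) + 369·203 = 1).


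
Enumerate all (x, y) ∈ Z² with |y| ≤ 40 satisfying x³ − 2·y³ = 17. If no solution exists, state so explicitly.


The equation is x³ - 2y³ = 17. For fixed y, x³ = 2·y³ + 17, so a solution requires the RHS to be a perfect cube.
Strategy: iterate y from -40 to 40, compute RHS = 2·y³ + 17, and check whether it is a (positive or negative) perfect cube.
Check small values of y:
  y = 0: RHS = 17 is not a perfect cube.
  y = 1: RHS = 19 is not a perfect cube.
  y = -1: RHS = 15 is not a perfect cube.
  y = 2: RHS = 33 is not a perfect cube.
  y = -2: RHS = 1 = (1)³ ⇒ x = 1 works.
  y = 3: RHS = 71 is not a perfect cube.
  y = -3: RHS = -37 is not a perfect cube.
Continuing the search up to |y| = 40 finds no further solutions beyond those listed.
Collected solutions: (1, -2).

Solutions (with |y| ≤ 40): (1, -2).


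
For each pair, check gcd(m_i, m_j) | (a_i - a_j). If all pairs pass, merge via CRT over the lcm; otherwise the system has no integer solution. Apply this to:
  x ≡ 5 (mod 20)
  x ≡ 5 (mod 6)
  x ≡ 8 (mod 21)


Moduli 20, 6, 21 are not pairwise coprime, so CRT works modulo lcm(m_i) when all pairwise compatibility conditions hold.
Pairwise compatibility: gcd(m_i, m_j) must divide a_i - a_j for every pair.
Merge one congruence at a time:
  Start: x ≡ 5 (mod 20).
  Combine with x ≡ 5 (mod 6): gcd(20, 6) = 2; 5 - 5 = 0, which IS divisible by 2, so compatible.
    Write x = 5 + 20·t and substitute into x ≡ 5 (mod 6): 20·t ≡ 5 − 5 = 0 (mod 6).
    Divide the congruence (and modulus) by g = 2: 10·t ≡ 0 (mod 3).
    Reduce coefficients mod 3: 1·t ≡ 0 (mod 3).
    So t ≡ 0 (mod 3).
    Then x = 5 + 20·0 = 5, valid modulo lcm(20, 6) = 60: x ≡ 5 (mod 60).
  Combine with x ≡ 8 (mod 21): gcd(60, 21) = 3; 8 - 5 = 3, which IS divisible by 3, so compatible.
    Write x = 5 + 60·t and substitute into x ≡ 8 (mod 21): 60·t ≡ 8 − 5 = 3 (mod 21).
    Divide the congruence (and modulus) by g = 3: 20·t ≡ 1 (mod 7).
    Reduce coefficients mod 7: 6·t ≡ 1 (mod 7).
    The inverse of 6 mod 7 is 6 (since 6·6 = 36 = 5·7 + 1), so t ≡ 6·1 = 6 ≡ 6 (mod 7).
    Then x = 5 + 60·6 = 365, valid modulo lcm(60, 21) = 420: x ≡ 365 (mod 420).
Verify: 365 mod 20 = 5, 365 mod 6 = 5, 365 mod 21 = 8.

x ≡ 365 (mod 420).


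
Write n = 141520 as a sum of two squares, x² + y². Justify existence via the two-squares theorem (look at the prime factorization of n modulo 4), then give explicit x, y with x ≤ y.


Step 1: Factor n = 141520 = 2^4 · 5 · 29 · 61.
Step 2: Check the mod-4 condition on each prime factor: 2 = 2 (special); 5 ≡ 1 (mod 4), exponent 1; 29 ≡ 1 (mod 4), exponent 1; 61 ≡ 1 (mod 4), exponent 1.
All primes ≡ 3 (mod 4) appear to even exponent (or don't appear), so by the two-squares theorem n IS expressible as a sum of two squares.
Step 3: Build a representation. Group n = k² · m with k = 4 and m = 5 · 29 · 61 = 8845 (a product of primes ≡ 1 (mod 4)); a representation of m scales to one of n via (k·x)² + (k·y)² = k²(x² + y²). Each prime p ≡ 1 (mod 4) is itself a sum of two squares; find a² by testing p − a² for a perfect square:
  5: 5 − 1² = 4 = 2² ⇒ 5 = 1² + 2².
  29: 29 − 1² = 28, 29 − 2² = 25 = 5² ⇒ 29 = 2² + 5².
  61: 61 − 1² = 60, 61 − 2² = 57, 61 − 3² = 52, 61 − 4² = 45, 61 − 5² = 36 = 6² ⇒ 61 = 5² + 6².
  Combine using the Brahmagupta–Fibonacci identity (a² + b²)(c² + d²) = (ac − bd)² + (ad + bc)² = (ac + bd)² + (ad − bc)²:
  5 · 29 = 145: from (1² + 2²)(2² + 5²), take (1·2 − 2·5, 1·5 + 2·2) = (2 − 10, 5 + 4) = (-8, 9); dropping signs (only squares matter) gives (8, 9); check 8² + 9² = 64 + 81 = 145 ✓.
  145 · 61 = 8845: from (8² + 9²)(5² + 6²), take (8·5 − 9·6, 8·6 + 9·5) = (40 − 54, 48 + 45) = (-14, 93); dropping signs (only squares matter) gives (14, 93); check 14² + 93² = 196 + 8649 = 8845 ✓.
  Scale by k = 4: (4·14, 4·93) = (56, 372).
Step 4: Order so x ≤ y and verify: 56² + 372² = 3136 + 138384 = 141520 = n. ✓

n = 141520 = 56² + 372² (one valid representation with x ≤ y).


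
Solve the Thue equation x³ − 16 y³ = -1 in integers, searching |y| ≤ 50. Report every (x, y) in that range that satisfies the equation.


The equation is x³ - 16y³ = -1. For fixed y, x³ = 16·y³ − 1, so a solution requires the RHS to be a perfect cube.
Strategy: iterate y from -50 to 50, compute RHS = 16·y³ − 1, and check whether it is a (positive or negative) perfect cube.
Check small values of y:
  y = 0: RHS = -1 = (-1)³ ⇒ x = -1 works.
  y = 1: RHS = 15 is not a perfect cube.
  y = -1: RHS = -17 is not a perfect cube.
  y = 2: RHS = 127 is not a perfect cube.
  y = -2: RHS = -129 is not a perfect cube.
  y = 3: RHS = 431 is not a perfect cube.
  y = -3: RHS = -433 is not a perfect cube.
Continuing the search up to |y| = 50 finds no further solutions beyond those listed.
Collected solutions: (-1, 0).

Solutions (with |y| ≤ 50): (-1, 0).


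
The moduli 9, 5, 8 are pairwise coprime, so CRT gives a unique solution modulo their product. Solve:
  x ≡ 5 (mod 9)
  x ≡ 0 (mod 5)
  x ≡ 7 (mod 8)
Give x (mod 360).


Moduli 9, 5, 8 are pairwise coprime; by CRT there is a unique solution modulo M = 9 · 5 · 8 = 360.
Solve pairwise, accumulating the modulus:
  Start with x ≡ 5 (mod 9).
  Combine with x ≡ 0 (mod 5): since gcd(9, 5) = 1, we get a unique residue mod 45.
    Write x = 5 + 9·t and substitute into x ≡ 0 (mod 5): 9·t ≡ 0 − 5 = -5 (mod 5).
    Reduce coefficients mod 5: 4·t ≡ 0 (mod 5).
    The inverse of 4 mod 5 is 4 (since 4·4 = 16 = 3·5 + 1), so t ≡ 4·0 = 0 ≡ 0 (mod 5).
    Then x = 5 + 9·0 = 5, valid modulo lcm(9, 5) = 45: x ≡ 5 (mod 45).
  Combine with x ≡ 7 (mod 8): since gcd(45, 8) = 1, we get a unique residue mod 360.
    Write x = 5 + 45·t and substitute into x ≡ 7 (mod 8): 45·t ≡ 7 − 5 = 2 (mod 8).
    Reduce coefficients mod 8: 5·t ≡ 2 (mod 8).
    The inverse of 5 mod 8 is 5 (since 5·5 = 25 = 3·8 + 1), so t ≡ 5·2 = 10 ≡ 2 (mod 8).
    Then x = 5 + 45·2 = 95, valid modulo lcm(45, 8) = 360: x ≡ 95 (mod 360).
Verify: 95 mod 9 = 5 ✓, 95 mod 5 = 0 ✓, 95 mod 8 = 7 ✓.

x ≡ 95 (mod 360).


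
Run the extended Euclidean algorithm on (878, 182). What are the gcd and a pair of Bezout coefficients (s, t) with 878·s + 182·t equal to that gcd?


Euclidean algorithm on (878, 182) — divide until remainder is 0:
  878 = 4 · 182 + 150
  182 = 1 · 150 + 32
  150 = 4 · 32 + 22
  32 = 1 · 22 + 10
  22 = 2 · 10 + 2
  10 = 5 · 2 + 0
gcd(878, 182) = 2.
Track Bezout coefficients alongside the remainders: start with r₀ = 878 = a·1 + b·0 (s = 1, t = 0) and r₁ = 182 = a·0 + b·1 (s = 0, t = 1); each new remainder r_{k+1} = r_{k-1} − q_k·r_k inherits s_{k+1} = s_{k-1} − q_k·s_k, t_{k+1} = t_{k-1} − q_k·t_k, so r_k = a·s_k + b·t_k at every step:
  q = 4: r = 150, s = 1 − 4·0 = 1, t = 0 − 4·1 = -4  (check: 878·1 + 182·(-4) = 150)
  q = 1: r = 32, s = 0 − 1·1 = -1, t = 1 − 1·(-4) = 5  (check: 878·(-1) + 182·5 = 32)
  q = 4: r = 22, s = 1 − 4·(-1) = 5, t = -4 − 4·5 = -24  (check: 878·5 + 182·(-24) = 22)
  q = 1: r = 10, s = -1 − 1·5 = -6, t = 5 − 1·(-24) = 29  (check: 878·(-6) + 182·29 = 10)
  q = 2: r = 2, s = 5 − 2·(-6) = 17, t = -24 − 2·29 = -82  (check: 878·17 + 182·(-82) = 2)
The row with r = 2 (the gcd) gives the Bezout coefficients s = 17, t = -82.
Result: 878 · (17) + 182 · (-82) = 2.

gcd(878, 182) = 2; s = 17, t = -82 (check: 878·17 + 182·(-82) = 2).


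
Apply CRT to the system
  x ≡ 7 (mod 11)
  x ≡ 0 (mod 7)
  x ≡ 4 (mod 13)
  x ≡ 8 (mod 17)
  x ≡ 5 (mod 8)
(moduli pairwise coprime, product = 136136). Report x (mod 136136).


Product of moduli M = 11 · 7 · 13 · 17 · 8 = 136136.
Merge one congruence at a time:
  Start: x ≡ 7 (mod 11).
  Combine with x ≡ 0 (mod 7); new modulus lcm = 77.
    Write x = 7 + 11·t and substitute into x ≡ 0 (mod 7): 11·t ≡ 0 − 7 = -7 (mod 7).
    Reduce coefficients mod 7: 4·t ≡ 0 (mod 7).
    The inverse of 4 mod 7 is 2 (since 4·2 = 8 = 1·7 + 1), so t ≡ 2·0 = 0 ≡ 0 (mod 7).
    Then x = 7 + 11·0 = 7, valid modulo lcm(11, 7) = 77: x ≡ 7 (mod 77).
  Combine with x ≡ 4 (mod 13); new modulus lcm = 1001.
    Write x = 7 + 77·t and substitute into x ≡ 4 (mod 13): 77·t ≡ 4 − 7 = -3 (mod 13).
    Reduce coefficients mod 13: 12·t ≡ 10 (mod 13).
    The inverse of 12 mod 13 is 12 (since 12·12 = 144 = 11·13 + 1), so t ≡ 12·10 = 120 ≡ 3 (mod 13).
    Then x = 7 + 77·3 = 238, valid modulo lcm(77, 13) = 1001: x ≡ 238 (mod 1001).
  Combine with x ≡ 8 (mod 17); new modulus lcm = 17017.
    Write x = 238 + 1001·t and substitute into x ≡ 8 (mod 17): 1001·t ≡ 8 − 238 = -230 (mod 17).
    Reduce coefficients mod 17: 15·t ≡ 8 (mod 17).
    The inverse of 15 mod 17 is 8 (since 15·8 = 120 = 7·17 + 1), so t ≡ 8·8 = 64 ≡ 13 (mod 17).
    Then x = 238 + 1001·13 = 13251, valid modulo lcm(1001, 17) = 17017: x ≡ 13251 (mod 17017).
  Combine with x ≡ 5 (mod 8); new modulus lcm = 136136.
    Write x = 13251 + 17017·t and substitute into x ≡ 5 (mod 8): 17017·t ≡ 5 − 13251 = -13246 (mod 8).
    Reduce coefficients mod 8: 1·t ≡ 2 (mod 8).
    So t ≡ 2 (mod 8).
    Then x = 13251 + 17017·2 = 47285, valid modulo lcm(17017, 8) = 136136: x ≡ 47285 (mod 136136).
Verify against each original: 47285 mod 11 = 7, 47285 mod 7 = 0, 47285 mod 13 = 4, 47285 mod 17 = 8, 47285 mod 8 = 5.

x ≡ 47285 (mod 136136).


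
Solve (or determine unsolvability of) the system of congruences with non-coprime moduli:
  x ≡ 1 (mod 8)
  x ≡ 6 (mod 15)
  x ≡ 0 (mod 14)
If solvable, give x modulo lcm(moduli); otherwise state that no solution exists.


Moduli 8, 15, 14 are not pairwise coprime, so CRT works modulo lcm(m_i) when all pairwise compatibility conditions hold.
Pairwise compatibility: gcd(m_i, m_j) must divide a_i - a_j for every pair.
Merge one congruence at a time:
  Start: x ≡ 1 (mod 8).
  Combine with x ≡ 6 (mod 15): gcd(8, 15) = 1; 6 - 1 = 5, which IS divisible by 1, so compatible.
    Write x = 1 + 8·t and substitute into x ≡ 6 (mod 15): 8·t ≡ 6 − 1 = 5 (mod 15).
    The inverse of 8 mod 15 is 2 (since 8·2 = 16 = 1·15 + 1), so t ≡ 2·5 = 10 ≡ 10 (mod 15).
    Then x = 1 + 8·10 = 81, valid modulo lcm(8, 15) = 120: x ≡ 81 (mod 120).
  Combine with x ≡ 0 (mod 14): gcd(120, 14) = 2, and 0 - 81 = -81 is NOT divisible by 2.
    ⇒ system is inconsistent (no integer solution).

No solution (the system is inconsistent).


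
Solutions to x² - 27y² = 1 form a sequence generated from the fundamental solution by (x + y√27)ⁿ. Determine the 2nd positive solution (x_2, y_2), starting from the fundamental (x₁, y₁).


Step 1: Find the fundamental solution (x₁, y₁) of x² - 27y² = 1.
  Expand √27 as a continued fraction. a₀ = ⌊√27⌋ = 5; iterate m_{k+1} = d_k·a_k − m_k, d_{k+1} = (27 − m_{k+1}²)/d_k, a_{k+1} = ⌊(a₀ + m_{k+1})/d_{k+1}⌋ (starting m₀ = 0, d₀ = 1), with convergents p_k = a_k·p_{k-1} + p_{k-2}, q_k = a_k·q_{k-1} + q_{k-2} (p₋₁ = 1, q₋₁ = 0):
  k = 0: a₀ = 5; p₀/q₀ = 5/1; p₀² − 27·q₀² = 25 − 27 = -2.
  k = 1: m = 5, d = 2, a = ⌊(5 + 5)/2⌋ = 5; p/q = (5·5 + 1)/(5·1 + 0) = 26/5; p² − 27·q² = 676 − 675 = 1.
  The first convergent with p² − 27·q² = 1 gives the fundamental solution (x₁, y₁) = (26, 5).
Step 2: Apply the recurrence (x_{n+1}, y_{n+1}) = (x₁x_n + 27y₁y_n, x₁y_n + y₁x_n) repeatedly.
  From (x_1, y_1) = (26, 5): x_2 = 26·26 + 27·5·5 = 1351; y_2 = 26·5 + 5·26 = 260.
Step 3: Verify x_2² - 27·y_2² = 1825201 - 1825200 = 1 (should be 1). ✓

(x_1, y_1) = (26, 5); (x_2, y_2) = (1351, 260).


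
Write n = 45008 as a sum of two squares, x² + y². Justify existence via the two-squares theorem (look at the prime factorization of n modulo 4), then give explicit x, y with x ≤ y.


Step 1: Factor n = 45008 = 2^4 · 29 · 97.
Step 2: Check the mod-4 condition on each prime factor: 2 = 2 (special); 29 ≡ 1 (mod 4), exponent 1; 97 ≡ 1 (mod 4), exponent 1.
All primes ≡ 3 (mod 4) appear to even exponent (or don't appear), so by the two-squares theorem n IS expressible as a sum of two squares.
Step 3: Build a representation. Group n = k² · m with k = 4 and m = 29 · 97 = 2813 (a product of primes ≡ 1 (mod 4)); a representation of m scales to one of n via (k·x)² + (k·y)² = k²(x² + y²). Each prime p ≡ 1 (mod 4) is itself a sum of two squares; find a² by testing p − a² for a perfect square:
  29: 29 − 1² = 28, 29 − 2² = 25 = 5² ⇒ 29 = 2² + 5².
  97: 97 − 1² = 96, 97 − 2² = 93, 97 − 3² = 88, 97 − 4² = 81 = 9² ⇒ 97 = 4² + 9².
  Combine using the Brahmagupta–Fibonacci identity (a² + b²)(c² + d²) = (ac − bd)² + (ad + bc)² = (ac + bd)² + (ad − bc)²:
  29 · 97 = 2813: from (2² + 5²)(4² + 9²), take (2·4 − 5·9, 2·9 + 5·4) = (8 − 45, 18 + 20) = (-37, 38); dropping signs (only squares matter) gives (37, 38); check 37² + 38² = 1369 + 1444 = 2813 ✓.
  Scale by k = 4: (4·37, 4·38) = (148, 152).
Step 4: Order so x ≤ y and verify: 148² + 152² = 21904 + 23104 = 45008 = n. ✓

n = 45008 = 148² + 152² (one valid representation with x ≤ y).


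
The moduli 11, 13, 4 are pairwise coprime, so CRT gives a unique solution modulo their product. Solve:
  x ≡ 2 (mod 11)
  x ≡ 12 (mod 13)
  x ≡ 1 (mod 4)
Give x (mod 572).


Moduli 11, 13, 4 are pairwise coprime; by CRT there is a unique solution modulo M = 11 · 13 · 4 = 572.
Solve pairwise, accumulating the modulus:
  Start with x ≡ 2 (mod 11).
  Combine with x ≡ 12 (mod 13): since gcd(11, 13) = 1, we get a unique residue mod 143.
    Write x = 2 + 11·t and substitute into x ≡ 12 (mod 13): 11·t ≡ 12 − 2 = 10 (mod 13).
    The inverse of 11 mod 13 is 6 (since 11·6 = 66 = 5·13 + 1), so t ≡ 6·10 = 60 ≡ 8 (mod 13).
    Then x = 2 + 11·8 = 90, valid modulo lcm(11, 13) = 143: x ≡ 90 (mod 143).
  Combine with x ≡ 1 (mod 4): since gcd(143, 4) = 1, we get a unique residue mod 572.
    Write x = 90 + 143·t and substitute into x ≡ 1 (mod 4): 143·t ≡ 1 − 90 = -89 (mod 4).
    Reduce coefficients mod 4: 3·t ≡ 3 (mod 4).
    The inverse of 3 mod 4 is 3 (since 3·3 = 9 = 2·4 + 1), so t ≡ 3·3 = 9 ≡ 1 (mod 4).
    Then x = 90 + 143·1 = 233, valid modulo lcm(143, 4) = 572: x ≡ 233 (mod 572).
Verify: 233 mod 11 = 2 ✓, 233 mod 13 = 12 ✓, 233 mod 4 = 1 ✓.

x ≡ 233 (mod 572).


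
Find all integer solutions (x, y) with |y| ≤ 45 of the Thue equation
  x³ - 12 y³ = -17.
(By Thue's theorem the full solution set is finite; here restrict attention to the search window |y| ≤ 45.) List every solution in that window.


The equation is x³ - 12y³ = -17. For fixed y, x³ = 12·y³ − 17, so a solution requires the RHS to be a perfect cube.
Strategy: iterate y from -45 to 45, compute RHS = 12·y³ − 17, and check whether it is a (positive or negative) perfect cube.
Check small values of y:
  y = 0: RHS = -17 is not a perfect cube.
  y = 1: RHS = -5 is not a perfect cube.
  y = -1: RHS = -29 is not a perfect cube.
  y = 2: RHS = 79 is not a perfect cube.
  y = -2: RHS = -113 is not a perfect cube.
  y = 3: RHS = 307 is not a perfect cube.
  y = -3: RHS = -341 is not a perfect cube.
Continuing the search up to |y| = 45 finds no solutions either.
No (x, y) in the scanned range satisfies the equation.

No integer solutions with |y| ≤ 45.


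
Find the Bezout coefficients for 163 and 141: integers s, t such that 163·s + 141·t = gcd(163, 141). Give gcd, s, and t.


Euclidean algorithm on (163, 141) — divide until remainder is 0:
  163 = 1 · 141 + 22
  141 = 6 · 22 + 9
  22 = 2 · 9 + 4
  9 = 2 · 4 + 1
  4 = 4 · 1 + 0
gcd(163, 141) = 1.
Track Bezout coefficients alongside the remainders: start with r₀ = 163 = a·1 + b·0 (s = 1, t = 0) and r₁ = 141 = a·0 + b·1 (s = 0, t = 1); each new remainder r_{k+1} = r_{k-1} − q_k·r_k inherits s_{k+1} = s_{k-1} − q_k·s_k, t_{k+1} = t_{k-1} − q_k·t_k, so r_k = a·s_k + b·t_k at every step:
  q = 1: r = 22, s = 1 − 1·0 = 1, t = 0 − 1·1 = -1  (check: 163·1 + 141·(-1) = 22)
  q = 6: r = 9, s = 0 − 6·1 = -6, t = 1 − 6·(-1) = 7  (check: 163·(-6) + 141·7 = 9)
  q = 2: r = 4, s = 1 − 2·(-6) = 13, t = -1 − 2·7 = -15  (check: 163·13 + 141·(-15) = 4)
  q = 2: r = 1, s = -6 − 2·13 = -32, t = 7 − 2·(-15) = 37  (check: 163·(-32) + 141·37 = 1)
The row with r = 1 (the gcd) gives the Bezout coefficients s = -32, t = 37.
Result: 163 · (-32) + 141 · (37) = 1.

gcd(163, 141) = 1; s = -32, t = 37 (check: 163·(-32) + 141·37 = 1).


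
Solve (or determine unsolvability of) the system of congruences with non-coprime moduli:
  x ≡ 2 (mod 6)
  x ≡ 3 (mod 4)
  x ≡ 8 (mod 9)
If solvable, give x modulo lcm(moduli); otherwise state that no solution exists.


Moduli 6, 4, 9 are not pairwise coprime, so CRT works modulo lcm(m_i) when all pairwise compatibility conditions hold.
Pairwise compatibility: gcd(m_i, m_j) must divide a_i - a_j for every pair.
Merge one congruence at a time:
  Start: x ≡ 2 (mod 6).
  Combine with x ≡ 3 (mod 4): gcd(6, 4) = 2, and 3 - 2 = 1 is NOT divisible by 2.
    ⇒ system is inconsistent (no integer solution).

No solution (the system is inconsistent).


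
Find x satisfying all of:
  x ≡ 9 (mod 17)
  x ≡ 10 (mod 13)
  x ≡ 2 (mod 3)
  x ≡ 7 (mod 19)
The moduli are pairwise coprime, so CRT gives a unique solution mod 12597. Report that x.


Product of moduli M = 17 · 13 · 3 · 19 = 12597.
Merge one congruence at a time:
  Start: x ≡ 9 (mod 17).
  Combine with x ≡ 10 (mod 13); new modulus lcm = 221.
    Write x = 9 + 17·t and substitute into x ≡ 10 (mod 13): 17·t ≡ 10 − 9 = 1 (mod 13).
    Reduce coefficients mod 13: 4·t ≡ 1 (mod 13).
    The inverse of 4 mod 13 is 10 (since 4·10 = 40 = 3·13 + 1), so t ≡ 10·1 = 10 ≡ 10 (mod 13).
    Then x = 9 + 17·10 = 179, valid modulo lcm(17, 13) = 221: x ≡ 179 (mod 221).
  Combine with x ≡ 2 (mod 3); new modulus lcm = 663.
    Write x = 179 + 221·t and substitute into x ≡ 2 (mod 3): 221·t ≡ 2 − 179 = -177 (mod 3).
    Reduce coefficients mod 3: 2·t ≡ 0 (mod 3).
    The inverse of 2 mod 3 is 2 (since 2·2 = 4 = 1·3 + 1), so t ≡ 2·0 = 0 ≡ 0 (mod 3).
    Then x = 179 + 221·0 = 179, valid modulo lcm(221, 3) = 663: x ≡ 179 (mod 663).
  Combine with x ≡ 7 (mod 19); new modulus lcm = 12597.
    Write x = 179 + 663·t and substitute into x ≡ 7 (mod 19): 663·t ≡ 7 − 179 = -172 (mod 19).
    Reduce coefficients mod 19: 17·t ≡ 18 (mod 19).
    The inverse of 17 mod 19 is 9 (since 17·9 = 153 = 8·19 + 1), so t ≡ 9·18 = 162 ≡ 10 (mod 19).
    Then x = 179 + 663·10 = 6809, valid modulo lcm(663, 19) = 12597: x ≡ 6809 (mod 12597).
Verify against each original: 6809 mod 17 = 9, 6809 mod 13 = 10, 6809 mod 3 = 2, 6809 mod 19 = 7.

x ≡ 6809 (mod 12597).


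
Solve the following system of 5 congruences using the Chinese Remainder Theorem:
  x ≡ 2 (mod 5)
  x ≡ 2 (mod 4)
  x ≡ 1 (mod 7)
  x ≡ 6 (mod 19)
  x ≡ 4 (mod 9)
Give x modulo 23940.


Product of moduli M = 5 · 4 · 7 · 19 · 9 = 23940.
Merge one congruence at a time:
  Start: x ≡ 2 (mod 5).
  Combine with x ≡ 2 (mod 4); new modulus lcm = 20.
    Write x = 2 + 5·t and substitute into x ≡ 2 (mod 4): 5·t ≡ 2 − 2 = 0 (mod 4).
    Reduce coefficients mod 4: 1·t ≡ 0 (mod 4).
    So t ≡ 0 (mod 4).
    Then x = 2 + 5·0 = 2, valid modulo lcm(5, 4) = 20: x ≡ 2 (mod 20).
  Combine with x ≡ 1 (mod 7); new modulus lcm = 140.
    Write x = 2 + 20·t and substitute into x ≡ 1 (mod 7): 20·t ≡ 1 − 2 = -1 (mod 7).
    Reduce coefficients mod 7: 6·t ≡ 6 (mod 7).
    The inverse of 6 mod 7 is 6 (since 6·6 = 36 = 5·7 + 1), so t ≡ 6·6 = 36 ≡ 1 (mod 7).
    Then x = 2 + 20·1 = 22, valid modulo lcm(20, 7) = 140: x ≡ 22 (mod 140).
  Combine with x ≡ 6 (mod 19); new modulus lcm = 2660.
    Write x = 22 + 140·t and substitute into x ≡ 6 (mod 19): 140·t ≡ 6 − 22 = -16 (mod 19).
    Reduce coefficients mod 19: 7·t ≡ 3 (mod 19).
    The inverse of 7 mod 19 is 11 (since 7·11 = 77 = 4·19 + 1), so t ≡ 11·3 = 33 ≡ 14 (mod 19).
    Then x = 22 + 140·14 = 1982, valid modulo lcm(140, 19) = 2660: x ≡ 1982 (mod 2660).
  Combine with x ≡ 4 (mod 9); new modulus lcm = 23940.
    Write x = 1982 + 2660·t and substitute into x ≡ 4 (mod 9): 2660·t ≡ 4 − 1982 = -1978 (mod 9).
    Reduce coefficients mod 9: 5·t ≡ 2 (mod 9).
    The inverse of 5 mod 9 is 2 (since 5·2 = 10 = 1·9 + 1), so t ≡ 2·2 = 4 ≡ 4 (mod 9).
    Then x = 1982 + 2660·4 = 12622, valid modulo lcm(2660, 9) = 23940: x ≡ 12622 (mod 23940).
Verify against each original: 12622 mod 5 = 2, 12622 mod 4 = 2, 12622 mod 7 = 1, 12622 mod 19 = 6, 12622 mod 9 = 4.

x ≡ 12622 (mod 23940).


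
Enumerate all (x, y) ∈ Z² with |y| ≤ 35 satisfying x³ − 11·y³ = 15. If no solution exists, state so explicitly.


The equation is x³ - 11y³ = 15. For fixed y, x³ = 11·y³ + 15, so a solution requires the RHS to be a perfect cube.
Strategy: iterate y from -35 to 35, compute RHS = 11·y³ + 15, and check whether it is a (positive or negative) perfect cube.
Check small values of y:
  y = 0: RHS = 15 is not a perfect cube.
  y = 1: RHS = 26 is not a perfect cube.
  y = -1: RHS = 4 is not a perfect cube.
  y = 2: RHS = 103 is not a perfect cube.
  y = -2: RHS = -73 is not a perfect cube.
  y = 3: RHS = 312 is not a perfect cube.
  y = -3: RHS = -282 is not a perfect cube.
Continuing the search up to |y| = 35 finds no solutions either.
No (x, y) in the scanned range satisfies the equation.

No integer solutions with |y| ≤ 35.


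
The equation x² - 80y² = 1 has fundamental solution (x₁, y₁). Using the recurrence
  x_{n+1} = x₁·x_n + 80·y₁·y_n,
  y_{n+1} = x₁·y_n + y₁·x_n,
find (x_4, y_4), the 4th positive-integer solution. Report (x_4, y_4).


Step 1: Find the fundamental solution (x₁, y₁) of x² - 80y² = 1.
  Expand √80 as a continued fraction. a₀ = ⌊√80⌋ = 8; iterate m_{k+1} = d_k·a_k − m_k, d_{k+1} = (80 − m_{k+1}²)/d_k, a_{k+1} = ⌊(a₀ + m_{k+1})/d_{k+1}⌋ (starting m₀ = 0, d₀ = 1), with convergents p_k = a_k·p_{k-1} + p_{k-2}, q_k = a_k·q_{k-1} + q_{k-2} (p₋₁ = 1, q₋₁ = 0):
  k = 0: a₀ = 8; p₀/q₀ = 8/1; p₀² − 80·q₀² = 64 − 80 = -16.
  k = 1: m = 8, d = 16, a = ⌊(8 + 8)/16⌋ = 1; p/q = (1·8 + 1)/(1·1 + 0) = 9/1; p² − 80·q² = 81 − 80 = 1.
  The first convergent with p² − 80·q² = 1 gives the fundamental solution (x₁, y₁) = (9, 1).
Step 2: Apply the recurrence (x_{n+1}, y_{n+1}) = (x₁x_n + 80y₁y_n, x₁y_n + y₁x_n) repeatedly.
  From (x_1, y_1) = (9, 1): x_2 = 9·9 + 80·1·1 = 161; y_2 = 9·1 + 1·9 = 18.
  From (x_2, y_2) = (161, 18): x_3 = 9·161 + 80·1·18 = 2889; y_3 = 9·18 + 1·161 = 323.
  From (x_3, y_3) = (2889, 323): x_4 = 9·2889 + 80·1·323 = 51841; y_4 = 9·323 + 1·2889 = 5796.
Step 3: Verify x_4² - 80·y_4² = 2687489281 - 2687489280 = 1 (should be 1). ✓

(x_1, y_1) = (9, 1); (x_4, y_4) = (51841, 5796).


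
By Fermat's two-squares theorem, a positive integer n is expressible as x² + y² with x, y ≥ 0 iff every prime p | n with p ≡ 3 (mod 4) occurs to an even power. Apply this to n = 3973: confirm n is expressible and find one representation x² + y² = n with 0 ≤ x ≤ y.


Step 1: Factor n = 3973 = 29 · 137.
Step 2: Check the mod-4 condition on each prime factor: 29 ≡ 1 (mod 4), exponent 1; 137 ≡ 1 (mod 4), exponent 1.
All primes ≡ 3 (mod 4) appear to even exponent (or don't appear), so by the two-squares theorem n IS expressible as a sum of two squares.
Step 3: Build a representation. Here n = 29 · 137 is a product of primes ≡ 1 (mod 4). Each prime p ≡ 1 (mod 4) is itself a sum of two squares; find a² by testing p − a² for a perfect square:
  29: 29 − 1² = 28, 29 − 2² = 25 = 5² ⇒ 29 = 2² + 5².
  137: 137 − 1² = 136, 137 − 2² = 133, 137 − 3² = 128, 137 − 4² = 121 = 11² ⇒ 137 = 4² + 11².
  Combine using the Brahmagupta–Fibonacci identity (a² + b²)(c² + d²) = (ac − bd)² + (ad + bc)² = (ac + bd)² + (ad − bc)²:
  29 · 137 = 3973: from (2² + 5²)(4² + 11²), take (2·4 − 5·11, 2·11 + 5·4) = (8 − 55, 22 + 20) = (-47, 42); dropping signs (only squares matter) gives (47, 42); check 47² + 42² = 2209 + 1764 = 3973 ✓.
Step 4: Order so x ≤ y and verify: 42² + 47² = 1764 + 2209 = 3973 = n. ✓

n = 3973 = 42² + 47² (one valid representation with x ≤ y).


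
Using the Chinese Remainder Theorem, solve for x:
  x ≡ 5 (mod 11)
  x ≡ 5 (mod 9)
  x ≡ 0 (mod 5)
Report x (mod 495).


Moduli 11, 9, 5 are pairwise coprime; by CRT there is a unique solution modulo M = 11 · 9 · 5 = 495.
Solve pairwise, accumulating the modulus:
  Start with x ≡ 5 (mod 11).
  Combine with x ≡ 5 (mod 9): since gcd(11, 9) = 1, we get a unique residue mod 99.
    Write x = 5 + 11·t and substitute into x ≡ 5 (mod 9): 11·t ≡ 5 − 5 = 0 (mod 9).
    Reduce coefficients mod 9: 2·t ≡ 0 (mod 9).
    The inverse of 2 mod 9 is 5 (since 2·5 = 10 = 1·9 + 1), so t ≡ 5·0 = 0 ≡ 0 (mod 9).
    Then x = 5 + 11·0 = 5, valid modulo lcm(11, 9) = 99: x ≡ 5 (mod 99).
  Combine with x ≡ 0 (mod 5): since gcd(99, 5) = 1, we get a unique residue mod 495.
    Write x = 5 + 99·t and substitute into x ≡ 0 (mod 5): 99·t ≡ 0 − 5 = -5 (mod 5).
    Reduce coefficients mod 5: 4·t ≡ 0 (mod 5).
    The inverse of 4 mod 5 is 4 (since 4·4 = 16 = 3·5 + 1), so t ≡ 4·0 = 0 ≡ 0 (mod 5).
    Then x = 5 + 99·0 = 5, valid modulo lcm(99, 5) = 495: x ≡ 5 (mod 495).
Verify: 5 mod 11 = 5 ✓, 5 mod 9 = 5 ✓, 5 mod 5 = 0 ✓.

x ≡ 5 (mod 495).
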